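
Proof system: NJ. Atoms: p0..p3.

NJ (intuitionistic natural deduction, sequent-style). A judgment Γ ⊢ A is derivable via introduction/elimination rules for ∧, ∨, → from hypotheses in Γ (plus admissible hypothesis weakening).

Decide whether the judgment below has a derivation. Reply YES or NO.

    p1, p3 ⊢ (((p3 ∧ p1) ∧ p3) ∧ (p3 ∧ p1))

Derivation (root first):
[∧I] p1, p3 ⊢ (((p3 ∧ p1) ∧ p3) ∧ (p3 ∧ p1))
  [∧I] p1, p3 ⊢ ((p3 ∧ p1) ∧ p3)
    [∧I] p1, p3 ⊢ (p3 ∧ p1)
      [Ax] p3 ⊢ p3
      [Ax] p1 ⊢ p1
    [Ax] p3 ⊢ p3
  [∧I] p1, p3 ⊢ (p3 ∧ p1)
    [Ax] p3 ⊢ p3
    [Ax] p1 ⊢ p1

Result: YES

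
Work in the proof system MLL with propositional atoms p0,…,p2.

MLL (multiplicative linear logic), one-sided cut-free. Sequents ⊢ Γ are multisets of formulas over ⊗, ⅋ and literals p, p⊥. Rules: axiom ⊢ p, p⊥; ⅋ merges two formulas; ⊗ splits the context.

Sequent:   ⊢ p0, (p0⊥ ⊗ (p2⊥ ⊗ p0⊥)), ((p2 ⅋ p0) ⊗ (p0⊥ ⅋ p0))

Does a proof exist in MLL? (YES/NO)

Proof tree:
[⊗]  ⊢ p0, (p0⊥ ⊗ (p2⊥ ⊗ p0⊥)), ((p2 ⅋ p0) ⊗ (p0⊥ ⅋ p0))
  [⅋]  ⊢ p0, (p0⊥ ⊗ (p2⊥ ⊗ p0⊥)), (p2 ⅋ p0)
    [⊗]  ⊢ p0, p2, p0, (p0⊥ ⊗ (p2⊥ ⊗ p0⊥))
      [Ax]  ⊢ p0, p0⊥
      [⊗]  ⊢ p2, p0, (p2⊥ ⊗ p0⊥)
        [Ax]  ⊢ p2, p2⊥
        [Ax]  ⊢ p0, p0⊥
  [⅋]  ⊢ (p0⊥ ⅋ p0)
    [Ax]  ⊢ p0, p0⊥

Result: YES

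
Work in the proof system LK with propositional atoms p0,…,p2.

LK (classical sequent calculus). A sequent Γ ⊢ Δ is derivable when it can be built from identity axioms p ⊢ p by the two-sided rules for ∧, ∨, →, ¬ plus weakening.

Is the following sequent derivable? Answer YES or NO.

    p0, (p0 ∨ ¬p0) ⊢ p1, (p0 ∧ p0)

Proof tree:
[∨L] p0, (p0 ∨ ¬p0) ⊢ p1, (p0 ∧ p0)
  [WR] p0 ⊢ (p0 ∧ p0), p1
    [∧R] p0 ⊢ (p0 ∧ p0)
      [Ax] p0 ⊢ p0
      [Ax] p0 ⊢ p0
  [¬L] p0, p0, ¬p0 ⊢ 
    [WL] p0, p0 ⊢ p0
      [Ax] p0 ⊢ p0

Result: YES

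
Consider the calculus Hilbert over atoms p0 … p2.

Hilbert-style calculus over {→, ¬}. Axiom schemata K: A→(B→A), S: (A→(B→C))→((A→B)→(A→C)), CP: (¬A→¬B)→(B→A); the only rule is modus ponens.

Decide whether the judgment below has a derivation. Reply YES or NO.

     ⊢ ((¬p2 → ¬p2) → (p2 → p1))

Search for a countermodel by truth-table:
  v=000: Γ:[] Δ:[((¬p2 → ¬p2) → (p2 → p1))=T] refutes=False
  v=001: Γ:[] Δ:[((¬p2 → ¬p2) → (p2 → p1))=F] refutes=True  ← countermodel

Result: NO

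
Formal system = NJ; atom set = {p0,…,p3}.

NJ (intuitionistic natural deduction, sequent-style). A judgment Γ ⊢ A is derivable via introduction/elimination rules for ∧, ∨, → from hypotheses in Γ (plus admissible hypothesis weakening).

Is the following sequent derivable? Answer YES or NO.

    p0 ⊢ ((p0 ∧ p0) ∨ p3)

Derivation trace:
[∨I₁] p0 ⊢ ((p0 ∧ p0) ∨ p3)
  [∧I] p0 ⊢ (p0 ∧ p0)
    [Ax] p0 ⊢ p0
    [Ax] p0 ⊢ p0

Result: YES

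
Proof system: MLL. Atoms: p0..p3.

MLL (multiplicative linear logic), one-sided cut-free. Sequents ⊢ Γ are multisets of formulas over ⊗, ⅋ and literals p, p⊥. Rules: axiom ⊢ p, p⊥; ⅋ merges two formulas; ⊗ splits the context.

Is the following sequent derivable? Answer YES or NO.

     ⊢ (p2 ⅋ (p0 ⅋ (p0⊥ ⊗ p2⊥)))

Derivation trace:
[⅋]  ⊢ (p2 ⅋ (p0 ⅋ (p0⊥ ⊗ p2⊥)))
  [⅋]  ⊢ p2, (p0 ⅋ (p0⊥ ⊗ p2⊥))
    [⊗]  ⊢ p0, p2, (p0⊥ ⊗ p2⊥)
      [Ax]  ⊢ p0, p0⊥
      [Ax]  ⊢ p2, p2⊥

Result: YES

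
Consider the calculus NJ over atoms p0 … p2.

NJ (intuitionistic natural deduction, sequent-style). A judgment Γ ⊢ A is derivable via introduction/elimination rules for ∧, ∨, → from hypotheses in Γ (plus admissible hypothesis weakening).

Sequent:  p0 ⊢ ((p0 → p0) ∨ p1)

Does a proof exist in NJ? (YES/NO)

Proof tree:
[∨I₁] p0 ⊢ ((p0 → p0) ∨ p1)
  [→I] p0 ⊢ (p0 → p0)
    [Wk] p0, p0 ⊢ p0
      [Ax] p0 ⊢ p0

Result: YES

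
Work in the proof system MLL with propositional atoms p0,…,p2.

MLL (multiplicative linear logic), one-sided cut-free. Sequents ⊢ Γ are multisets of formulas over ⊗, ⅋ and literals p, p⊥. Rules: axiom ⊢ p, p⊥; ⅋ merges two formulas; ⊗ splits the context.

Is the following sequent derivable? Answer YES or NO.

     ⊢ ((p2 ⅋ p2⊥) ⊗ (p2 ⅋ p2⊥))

Derivation trace:
[⊗]  ⊢ ((p2 ⅋ p2⊥) ⊗ (p2 ⅋ p2⊥))
  [⅋]  ⊢ (p2 ⅋ p2⊥)
    [Ax]  ⊢ p2, p2⊥
  [⅋]  ⊢ (p2 ⅋ p2⊥)
    [Ax]  ⊢ p2, p2⊥

Result: YES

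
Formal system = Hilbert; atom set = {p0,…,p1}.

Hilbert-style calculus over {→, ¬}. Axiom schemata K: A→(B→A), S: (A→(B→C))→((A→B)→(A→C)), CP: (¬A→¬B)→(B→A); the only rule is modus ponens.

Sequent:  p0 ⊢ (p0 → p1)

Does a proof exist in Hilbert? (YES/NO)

Truth-table refutation:
  v=00: Γ:[p0=F] Δ:[(p0 → p1)=T] refutes=False
  v=01: Γ:[p0=F] Δ:[(p0 → p1)=T] refutes=False
  v=10: Γ:[p0=T] Δ:[(p0 → p1)=F] refutes=True  ← countermodel

Result: NO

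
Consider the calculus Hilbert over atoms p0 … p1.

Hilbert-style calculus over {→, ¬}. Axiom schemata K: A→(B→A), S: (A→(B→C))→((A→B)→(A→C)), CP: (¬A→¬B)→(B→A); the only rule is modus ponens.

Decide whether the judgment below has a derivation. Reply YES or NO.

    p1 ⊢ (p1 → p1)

Derivation trace:
[MP] p1 ⊢ (p1 → p1)
  [MP]  ⊢ ((p1 → p1) → (p1 → p1))
    [S]  ⊢ ((p1 → (p1 → p1)) → ((p1 → p1) → (p1 → p1)))
    [K]  ⊢ (p1 → (p1 → p1))
  [MP] p1 ⊢ (p1 → p1)
    [K]  ⊢ (p1 → (p1 → p1))
    [Hyp] p1 ⊢ p1

Result: YES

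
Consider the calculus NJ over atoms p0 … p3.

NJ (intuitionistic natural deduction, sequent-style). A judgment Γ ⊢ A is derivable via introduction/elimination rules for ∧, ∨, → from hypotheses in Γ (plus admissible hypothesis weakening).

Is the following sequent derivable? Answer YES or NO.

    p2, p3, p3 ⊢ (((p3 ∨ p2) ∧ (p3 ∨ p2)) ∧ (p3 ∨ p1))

Derivation (root first):
[Wk] p2, p3, p3 ⊢ (((p3 ∨ p2) ∧ (p3 ∨ p2)) ∧ (p3 ∨ p1))
  [∧I] p2, p3 ⊢ (((p3 ∨ p2) ∧ (p3 ∨ p2)) ∧ (p3 ∨ p1))
    [∧I] p2 ⊢ ((p3 ∨ p2) ∧ (p3 ∨ p2))
      [∨I₂] p2 ⊢ (p3 ∨ p2)
        [Ax] p2 ⊢ p2
      [∨I₂] p2 ⊢ (p3 ∨ p2)
        [Ax] p2 ⊢ p2
    [∨I₁] p3 ⊢ (p3 ∨ p1)
      [Ax] p3 ⊢ p3

Result: YES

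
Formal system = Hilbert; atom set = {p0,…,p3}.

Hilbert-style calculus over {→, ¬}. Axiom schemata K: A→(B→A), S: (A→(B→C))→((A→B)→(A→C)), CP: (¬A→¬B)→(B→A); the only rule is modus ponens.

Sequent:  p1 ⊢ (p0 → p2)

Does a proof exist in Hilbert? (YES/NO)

Enumerate valuations to refute Γ ⊢ Δ:
  v=0000: Γ:[p1=F] Δ:[(p0 → p2)=T] refutes=False
  v=0001: Γ:[p1=F] Δ:[(p0 → p2)=T] refutes=False
  v=0010: Γ:[p1=F] Δ:[(p0 → p2)=T] refutes=False
  v=0011: Γ:[p1=F] Δ:[(p0 → p2)=T] refutes=False
  v=0100: Γ:[p1=T] Δ:[(p0 → p2)=T] refutes=False
  v=0101: Γ:[p1=T] Δ:[(p0 → p2)=T] refutes=False
  v=0110: Γ:[p1=T] Δ:[(p0 → p2)=T] refutes=False
  v=0111: Γ:[p1=T] Δ:[(p0 → p2)=T] refutes=False
  v=1000: Γ:[p1=F] Δ:[(p0 → p2)=F] refutes=False
  v=1001: Γ:[p1=F] Δ:[(p0 → p2)=F] refutes=False
  v=1010: Γ:[p1=F] Δ:[(p0 → p2)=T] refutes=False
  v=1011: Γ:[p1=F] Δ:[(p0 → p2)=T] refutes=False
  v=1100: Γ:[p1=T] Δ:[(p0 → p2)=F] refutes=True  ← countermodel

Result: NO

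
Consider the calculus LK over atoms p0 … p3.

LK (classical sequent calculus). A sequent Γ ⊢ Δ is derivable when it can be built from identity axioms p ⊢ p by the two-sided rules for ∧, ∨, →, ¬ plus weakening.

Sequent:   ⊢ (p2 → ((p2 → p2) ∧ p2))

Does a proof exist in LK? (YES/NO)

Proof tree:
[→R]  ⊢ (p2 → ((p2 → p2) ∧ p2))
  [∧R] p2 ⊢ ((p2 → p2) ∧ p2)
    [→R]  ⊢ (p2 → p2)
      [Ax] p2 ⊢ p2
    [Ax] p2 ⊢ p2

Result: YES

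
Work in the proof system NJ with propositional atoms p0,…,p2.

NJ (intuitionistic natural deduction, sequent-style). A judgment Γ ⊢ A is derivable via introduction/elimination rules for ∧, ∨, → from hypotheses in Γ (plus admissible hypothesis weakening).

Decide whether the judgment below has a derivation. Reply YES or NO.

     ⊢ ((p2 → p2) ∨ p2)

Proof tree:
[∨I₁]  ⊢ ((p2 → p2) ∨ p2)
  [→I]  ⊢ (p2 → p2)
    [Ax] p2 ⊢ p2

Result: YES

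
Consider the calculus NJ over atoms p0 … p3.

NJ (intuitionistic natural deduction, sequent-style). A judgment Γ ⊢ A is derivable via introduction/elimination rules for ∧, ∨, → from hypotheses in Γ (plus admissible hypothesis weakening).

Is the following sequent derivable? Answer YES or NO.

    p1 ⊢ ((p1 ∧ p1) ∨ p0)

Derivation trace:
[∨I₁] p1 ⊢ ((p1 ∧ p1) ∨ p0)
  [∧I] p1 ⊢ (p1 ∧ p1)
    [Ax] p1 ⊢ p1
    [Ax] p1 ⊢ p1

Result: YES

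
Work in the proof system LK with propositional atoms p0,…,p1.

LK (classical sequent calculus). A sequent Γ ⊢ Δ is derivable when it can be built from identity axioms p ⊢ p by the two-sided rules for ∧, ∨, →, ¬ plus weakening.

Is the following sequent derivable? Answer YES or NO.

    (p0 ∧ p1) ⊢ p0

Derivation (root first):
[∧L] (p0 ∧ p1) ⊢ p0
  [WL] p0, p1 ⊢ p0
    [Ax] p0 ⊢ p0

Result: YES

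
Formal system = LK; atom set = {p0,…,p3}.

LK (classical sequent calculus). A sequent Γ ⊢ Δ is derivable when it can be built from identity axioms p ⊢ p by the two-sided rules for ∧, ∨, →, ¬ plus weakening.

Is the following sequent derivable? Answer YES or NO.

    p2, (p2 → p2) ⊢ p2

Derivation trace:
[→L] p2, (p2 → p2) ⊢ p2
  [Ax] p2 ⊢ p2
  [WR] p2 ⊢ p2, p2
    [Ax] p2 ⊢ p2

Result: YES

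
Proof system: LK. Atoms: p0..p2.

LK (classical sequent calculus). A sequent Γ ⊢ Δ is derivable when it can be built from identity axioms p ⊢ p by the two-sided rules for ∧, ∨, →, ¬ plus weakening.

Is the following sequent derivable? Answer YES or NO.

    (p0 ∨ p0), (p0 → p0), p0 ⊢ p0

Derivation trace:
[WL] (p0 ∨ p0), (p0 → p0), p0 ⊢ p0
  [→L] (p0 ∨ p0), (p0 → p0) ⊢ p0
    [∨L] (p0 ∨ p0) ⊢ p0
      [Ax] p0 ⊢ p0
      [Ax] p0 ⊢ p0
    [Ax] p0 ⊢ p0

Result: YES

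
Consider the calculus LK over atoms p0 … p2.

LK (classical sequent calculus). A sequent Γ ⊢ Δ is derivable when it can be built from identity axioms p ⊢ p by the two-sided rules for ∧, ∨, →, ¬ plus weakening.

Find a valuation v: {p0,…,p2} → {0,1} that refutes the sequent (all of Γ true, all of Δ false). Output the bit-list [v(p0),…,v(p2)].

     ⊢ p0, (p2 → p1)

Truth-table refutation:
  v=000: Γ:[] Δ:[p0=F, (p2 → p1)=T] refutes=False
  v=001: Γ:[] Δ:[p0=F, (p2 → p1)=F] refutes=True  ← countermodel

Result: [0, 0, 1]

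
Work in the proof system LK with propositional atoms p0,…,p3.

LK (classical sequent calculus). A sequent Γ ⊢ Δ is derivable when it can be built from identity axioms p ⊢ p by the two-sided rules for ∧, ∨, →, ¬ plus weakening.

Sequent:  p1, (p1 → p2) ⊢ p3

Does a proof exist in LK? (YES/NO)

Search for a countermodel by truth-table:
  v=0000: Γ:[p1=F, (p1 → p2)=T] Δ:[p3=F] refutes=False
  v=0001: Γ:[p1=F, (p1 → p2)=T] Δ:[p3=T] refutes=False
  v=0010: Γ:[p1=F, (p1 → p2)=T] Δ:[p3=F] refutes=False
  v=0011: Γ:[p1=F, (p1 → p2)=T] Δ:[p3=T] refutes=False
  v=0100: Γ:[p1=T, (p1 → p2)=F] Δ:[p3=F] refutes=False
  v=0101: Γ:[p1=T, (p1 → p2)=F] Δ:[p3=T] refutes=False
  v=0110: Γ:[p1=T, (p1 → p2)=T] Δ:[p3=F] refutes=True  ← countermodel

Result: NO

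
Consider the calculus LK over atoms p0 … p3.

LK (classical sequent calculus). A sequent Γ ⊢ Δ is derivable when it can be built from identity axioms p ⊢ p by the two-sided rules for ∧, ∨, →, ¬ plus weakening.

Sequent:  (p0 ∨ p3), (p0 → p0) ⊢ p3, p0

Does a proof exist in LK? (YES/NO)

Proof tree:
[→L] (p0 ∨ p3), (p0 → p0) ⊢ p3, p0
  [∨L] (p0 ∨ p3) ⊢ p3, p0
    [WR] p0 ⊢ p0, p0
      [Ax] p0 ⊢ p0
    [Ax] p3 ⊢ p3
  [Ax] p0 ⊢ p0

Result: YES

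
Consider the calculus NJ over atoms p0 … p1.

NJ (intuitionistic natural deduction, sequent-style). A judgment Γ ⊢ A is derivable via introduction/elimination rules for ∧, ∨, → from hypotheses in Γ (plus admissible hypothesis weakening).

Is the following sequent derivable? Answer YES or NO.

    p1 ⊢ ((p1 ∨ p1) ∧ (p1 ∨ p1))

Derivation trace:
[∧I] p1 ⊢ ((p1 ∨ p1) ∧ (p1 ∨ p1))
  [∨I₂] p1 ⊢ (p1 ∨ p1)
    [Ax] p1 ⊢ p1
  [Wk] p1, p1 ⊢ (p1 ∨ p1)
    [∨I₂] p1 ⊢ (p1 ∨ p1)
      [Ax] p1 ⊢ p1

Result: YES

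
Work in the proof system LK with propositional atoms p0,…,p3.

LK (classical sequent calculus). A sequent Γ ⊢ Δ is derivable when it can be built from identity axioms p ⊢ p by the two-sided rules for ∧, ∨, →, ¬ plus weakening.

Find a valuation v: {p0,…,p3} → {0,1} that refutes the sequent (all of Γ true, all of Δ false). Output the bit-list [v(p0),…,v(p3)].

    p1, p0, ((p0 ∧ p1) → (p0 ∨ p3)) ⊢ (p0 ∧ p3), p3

Enumerate valuations to refute Γ ⊢ Δ:
  v=0000: Γ:[p1=F, p0=F, ((p0 ∧ p1) → (p0 ∨ p3))=T] Δ:[(p0 ∧ p3)=F, p3=F] refutes=False
  v=0001: Γ:[p1=F, p0=F, ((p0 ∧ p1) → (p0 ∨ p3))=T] Δ:[(p0 ∧ p3)=F, p3=T] refutes=False
  v=0010: Γ:[p1=F, p0=F, ((p0 ∧ p1) → (p0 ∨ p3))=T] Δ:[(p0 ∧ p3)=F, p3=F] refutes=False
  v=0011: Γ:[p1=F, p0=F, ((p0 ∧ p1) → (p0 ∨ p3))=T] Δ:[(p0 ∧ p3)=F, p3=T] refutes=False
  v=0100: Γ:[p1=T, p0=F, ((p0 ∧ p1) → (p0 ∨ p3))=T] Δ:[(p0 ∧ p3)=F, p3=F] refutes=False
  v=0101: Γ:[p1=T, p0=F, ((p0 ∧ p1) → (p0 ∨ p3))=T] Δ:[(p0 ∧ p3)=F, p3=T] refutes=False
  v=0110: Γ:[p1=T, p0=F, ((p0 ∧ p1) → (p0 ∨ p3))=T] Δ:[(p0 ∧ p3)=F, p3=F] refutes=False
  v=0111: Γ:[p1=T, p0=F, ((p0 ∧ p1) → (p0 ∨ p3))=T] Δ:[(p0 ∧ p3)=F, p3=T] refutes=False
  v=1000: Γ:[p1=F, p0=T, ((p0 ∧ p1) → (p0 ∨ p3))=T] Δ:[(p0 ∧ p3)=F, p3=F] refutes=False
  v=1001: Γ:[p1=F, p0=T, ((p0 ∧ p1) → (p0 ∨ p3))=T] Δ:[(p0 ∧ p3)=T, p3=T] refutes=False
  v=1010: Γ:[p1=F, p0=T, ((p0 ∧ p1) → (p0 ∨ p3))=T] Δ:[(p0 ∧ p3)=F, p3=F] refutes=False
  v=1011: Γ:[p1=F, p0=T, ((p0 ∧ p1) → (p0 ∨ p3))=T] Δ:[(p0 ∧ p3)=T, p3=T] refutes=False
  v=1100: Γ:[p1=T, p0=T, ((p0 ∧ p1) → (p0 ∨ p3))=T] Δ:[(p0 ∧ p3)=F, p3=F] refutes=True  ← countermodel

Result: [1, 1, 0, 0]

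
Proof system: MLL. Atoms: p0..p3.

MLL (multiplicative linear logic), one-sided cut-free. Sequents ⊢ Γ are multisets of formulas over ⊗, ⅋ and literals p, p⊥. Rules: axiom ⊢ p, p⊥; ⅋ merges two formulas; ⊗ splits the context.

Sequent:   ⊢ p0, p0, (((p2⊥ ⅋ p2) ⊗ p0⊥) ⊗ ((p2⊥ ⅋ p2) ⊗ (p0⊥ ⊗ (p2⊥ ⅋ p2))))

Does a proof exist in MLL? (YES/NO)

Derivation (root first):
[⊗]  ⊢ p0, p0, (((p2⊥ ⅋ p2) ⊗ p0⊥) ⊗ ((p2⊥ ⅋ p2) ⊗ (p0⊥ ⊗ (p2⊥ ⅋ p2))))
  [⊗]  ⊢ p0, ((p2⊥ ⅋ p2) ⊗ p0⊥)
    [⅋]  ⊢ (p2⊥ ⅋ p2)
      [Ax]  ⊢ p2, p2⊥
    [Ax]  ⊢ p0, p0⊥
  [⊗]  ⊢ p0, ((p2⊥ ⅋ p2) ⊗ (p0⊥ ⊗ (p2⊥ ⅋ p2)))
    [⅋]  ⊢ (p2⊥ ⅋ p2)
      [Ax]  ⊢ p2, p2⊥
    [⊗]  ⊢ p0, (p0⊥ ⊗ (p2⊥ ⅋ p2))
      [Ax]  ⊢ p0, p0⊥
      [⅋]  ⊢ (p2⊥ ⅋ p2)
        [Ax]  ⊢ p2, p2⊥

Result: YES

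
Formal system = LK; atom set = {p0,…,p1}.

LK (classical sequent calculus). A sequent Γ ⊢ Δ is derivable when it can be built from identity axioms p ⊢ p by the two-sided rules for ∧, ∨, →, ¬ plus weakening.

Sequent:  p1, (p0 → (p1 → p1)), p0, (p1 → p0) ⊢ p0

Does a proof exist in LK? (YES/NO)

Derivation trace:
[→L] p1, (p0 → (p1 → p1)), p0, (p1 → p0) ⊢ p0
  [→L] p1, p0, (p0 → (p1 → p1)) ⊢ p1
    [Ax] p0 ⊢ p0
    [→L] p1, (p1 → p1) ⊢ p1
      [Ax] p1 ⊢ p1
      [Ax] p1 ⊢ p1
  [Ax] p0 ⊢ p0

Result: YES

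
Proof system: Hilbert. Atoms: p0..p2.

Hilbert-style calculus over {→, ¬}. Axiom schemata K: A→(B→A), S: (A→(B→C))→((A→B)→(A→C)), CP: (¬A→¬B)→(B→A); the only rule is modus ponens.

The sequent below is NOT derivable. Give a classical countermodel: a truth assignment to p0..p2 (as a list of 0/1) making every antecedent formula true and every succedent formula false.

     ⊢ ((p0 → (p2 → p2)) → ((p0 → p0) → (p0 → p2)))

Enumerate valuations to refute Γ ⊢ Δ:
  v=000: Γ:[] Δ:[((p0 → (p2 → p2)) → ((p0 → p0) → (p0 → p2)))=T] refutes=False
  v=001: Γ:[] Δ:[((p0 → (p2 → p2)) → ((p0 → p0) → (p0 → p2)))=T] refutes=False
  v=010: Γ:[] Δ:[((p0 → (p2 → p2)) → ((p0 → p0) → (p0 → p2)))=T] refutes=False
  v=011: Γ:[] Δ:[((p0 → (p2 → p2)) → ((p0 → p0) → (p0 → p2)))=T] refutes=False
  v=100: Γ:[] Δ:[((p0 → (p2 → p2)) → ((p0 → p0) → (p0 → p2)))=F] refutes=True  ← countermodel

Result: [1, 0, 0]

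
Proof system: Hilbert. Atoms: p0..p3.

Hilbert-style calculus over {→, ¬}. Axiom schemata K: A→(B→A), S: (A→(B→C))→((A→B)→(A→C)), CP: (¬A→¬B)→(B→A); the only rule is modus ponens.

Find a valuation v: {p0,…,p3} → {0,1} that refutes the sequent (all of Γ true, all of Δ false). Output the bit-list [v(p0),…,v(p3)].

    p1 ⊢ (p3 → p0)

Truth-table refutation:
  v=0000: Γ:[p1=F] Δ:[(p3 → p0)=T] refutes=False
  v=0001: Γ:[p1=F] Δ:[(p3 → p0)=F] refutes=False
  v=0010: Γ:[p1=F] Δ:[(p3 → p0)=T] refutes=False
  v=0011: Γ:[p1=F] Δ:[(p3 → p0)=F] refutes=False
  v=0100: Γ:[p1=T] Δ:[(p3 → p0)=T] refutes=False
  v=0101: Γ:[p1=T] Δ:[(p3 → p0)=F] refutes=True  ← countermodel

Result: [0, 1, 0, 1]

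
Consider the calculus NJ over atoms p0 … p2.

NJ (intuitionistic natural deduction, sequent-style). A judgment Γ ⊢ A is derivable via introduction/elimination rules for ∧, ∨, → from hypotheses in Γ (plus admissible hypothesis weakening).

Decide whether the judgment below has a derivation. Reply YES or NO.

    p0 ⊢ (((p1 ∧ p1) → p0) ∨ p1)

Derivation trace:
[∨I₁] p0 ⊢ (((p1 ∧ p1) → p0) ∨ p1)
  [→I] p0 ⊢ ((p1 ∧ p1) → p0)
    [Wk] p0, (p1 ∧ p1) ⊢ p0
      [Ax] p0 ⊢ p0

Result: YES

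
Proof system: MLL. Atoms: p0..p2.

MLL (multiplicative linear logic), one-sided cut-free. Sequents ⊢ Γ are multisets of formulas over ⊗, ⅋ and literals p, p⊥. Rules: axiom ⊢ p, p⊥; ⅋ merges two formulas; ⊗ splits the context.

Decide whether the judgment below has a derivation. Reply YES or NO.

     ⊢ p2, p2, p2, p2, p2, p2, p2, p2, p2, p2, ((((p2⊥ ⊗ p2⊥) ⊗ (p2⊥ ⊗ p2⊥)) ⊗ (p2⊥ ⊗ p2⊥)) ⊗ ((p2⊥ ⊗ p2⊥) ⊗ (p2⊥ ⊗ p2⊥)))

Proof tree:
[⊗]  ⊢ p2, p2, p2, p2, p2, p2, p2, p2, p2, p2, ((((p2⊥ ⊗ p2⊥) ⊗ (p2⊥ ⊗ p2⊥)) ⊗ (p2⊥ ⊗ p2⊥)) ⊗ ((p2⊥ ⊗ p2⊥) ⊗ (p2⊥ ⊗ p2⊥)))
  [⊗]  ⊢ p2, p2, p2, p2, p2, p2, (((p2⊥ ⊗ p2⊥) ⊗ (p2⊥ ⊗ p2⊥)) ⊗ (p2⊥ ⊗ p2⊥))
    [⊗]  ⊢ p2, p2, p2, p2, ((p2⊥ ⊗ p2⊥) ⊗ (p2⊥ ⊗ p2⊥))
      [⊗]  ⊢ p2, p2, (p2⊥ ⊗ p2⊥)
        [Ax]  ⊢ p2, p2⊥
        [Ax]  ⊢ p2, p2⊥
      [⊗]  ⊢ p2, p2, (p2⊥ ⊗ p2⊥)
        [Ax]  ⊢ p2, p2⊥
        [Ax]  ⊢ p2, p2⊥
    [⊗]  ⊢ p2, p2, (p2⊥ ⊗ p2⊥)
      [Ax]  ⊢ p2, p2⊥
      [Ax]  ⊢ p2, p2⊥
  [⊗]  ⊢ p2, p2, p2, p2, ((p2⊥ ⊗ p2⊥) ⊗ (p2⊥ ⊗ p2⊥))
    [⊗]  ⊢ p2, p2, (p2⊥ ⊗ p2⊥)
      [Ax]  ⊢ p2, p2⊥
      [Ax]  ⊢ p2, p2⊥
    [⊗]  ⊢ p2, p2, (p2⊥ ⊗ p2⊥)
      [Ax]  ⊢ p2, p2⊥
      [Ax]  ⊢ p2, p2⊥

Result: YES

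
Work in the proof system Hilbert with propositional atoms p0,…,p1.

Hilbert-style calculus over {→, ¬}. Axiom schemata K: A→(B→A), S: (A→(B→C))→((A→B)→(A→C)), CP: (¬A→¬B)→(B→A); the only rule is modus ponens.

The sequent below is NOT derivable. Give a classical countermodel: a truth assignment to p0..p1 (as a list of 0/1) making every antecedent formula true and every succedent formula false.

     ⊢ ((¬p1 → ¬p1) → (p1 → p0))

Enumerate valuations to refute Γ ⊢ Δ:
  v=00: Γ:[] Δ:[((¬p1 → ¬p1) → (p1 → p0))=T] refutes=False
  v=01: Γ:[] Δ:[((¬p1 → ¬p1) → (p1 → p0))=F] refutes=True  ← countermodel

Result: [0, 1]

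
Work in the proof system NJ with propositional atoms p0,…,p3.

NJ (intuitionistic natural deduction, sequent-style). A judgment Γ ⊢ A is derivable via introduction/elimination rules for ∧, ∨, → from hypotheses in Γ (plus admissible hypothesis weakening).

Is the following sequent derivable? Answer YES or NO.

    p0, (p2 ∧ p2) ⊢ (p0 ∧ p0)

Derivation trace:
[Wk] p0, (p2 ∧ p2) ⊢ (p0 ∧ p0)
  [∧I] p0 ⊢ (p0 ∧ p0)
    [Ax] p0 ⊢ p0
    [Ax] p0 ⊢ p0

Result: YES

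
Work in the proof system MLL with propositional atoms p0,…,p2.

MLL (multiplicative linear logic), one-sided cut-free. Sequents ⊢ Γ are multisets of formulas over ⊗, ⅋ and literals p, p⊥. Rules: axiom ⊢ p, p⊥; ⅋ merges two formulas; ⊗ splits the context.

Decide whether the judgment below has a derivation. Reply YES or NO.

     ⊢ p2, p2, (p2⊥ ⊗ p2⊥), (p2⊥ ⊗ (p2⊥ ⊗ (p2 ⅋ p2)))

Derivation (root first):
[⊗]  ⊢ p2, p2, (p2⊥ ⊗ p2⊥), (p2⊥ ⊗ (p2⊥ ⊗ (p2 ⅋ p2)))
  [Ax]  ⊢ p2, p2⊥
  [⊗]  ⊢ p2, (p2⊥ ⊗ p2⊥), (p2⊥ ⊗ (p2 ⅋ p2))
    [Ax]  ⊢ p2, p2⊥
    [⅋]  ⊢ (p2⊥ ⊗ p2⊥), (p2 ⅋ p2)
      [⊗]  ⊢ p2, p2, (p2⊥ ⊗ p2⊥)
        [Ax]  ⊢ p2, p2⊥
        [Ax]  ⊢ p2, p2⊥

Result: YES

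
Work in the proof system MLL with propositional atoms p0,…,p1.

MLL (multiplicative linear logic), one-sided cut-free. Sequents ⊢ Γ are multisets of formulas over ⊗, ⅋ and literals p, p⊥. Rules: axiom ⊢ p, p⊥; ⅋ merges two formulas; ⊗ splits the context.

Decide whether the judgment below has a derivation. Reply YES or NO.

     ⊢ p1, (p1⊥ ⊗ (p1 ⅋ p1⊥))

Derivation trace:
[⊗]  ⊢ p1, (p1⊥ ⊗ (p1 ⅋ p1⊥))
  [Ax]  ⊢ p1, p1⊥
  [⅋]  ⊢ (p1 ⅋ p1⊥)
    [Ax]  ⊢ p1, p1⊥

Result: YES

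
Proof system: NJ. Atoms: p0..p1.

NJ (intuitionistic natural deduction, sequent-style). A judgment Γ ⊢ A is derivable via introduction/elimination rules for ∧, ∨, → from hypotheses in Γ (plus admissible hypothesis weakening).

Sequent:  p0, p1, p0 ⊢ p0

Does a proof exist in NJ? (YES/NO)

Derivation trace:
[Wk] p0, p1, p0 ⊢ p0
  [Wk] p0, p1 ⊢ p0
    [Ax] p0 ⊢ p0

Result: YES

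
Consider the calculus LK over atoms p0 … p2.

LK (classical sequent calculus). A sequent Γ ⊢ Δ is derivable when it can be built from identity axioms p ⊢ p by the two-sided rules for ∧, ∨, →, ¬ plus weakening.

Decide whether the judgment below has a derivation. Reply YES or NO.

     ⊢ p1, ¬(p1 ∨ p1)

Proof tree:
[¬R]  ⊢ p1, ¬(p1 ∨ p1)
  [∨L] (p1 ∨ p1) ⊢ p1
    [Ax] p1 ⊢ p1
    [Ax] p1 ⊢ p1

Result: YES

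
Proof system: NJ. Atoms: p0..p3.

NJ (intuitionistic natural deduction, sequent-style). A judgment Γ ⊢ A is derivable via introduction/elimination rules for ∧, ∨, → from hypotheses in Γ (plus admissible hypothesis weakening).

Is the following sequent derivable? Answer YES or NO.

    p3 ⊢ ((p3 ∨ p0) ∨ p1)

Derivation (root first):
[∨I₁] p3 ⊢ ((p3 ∨ p0) ∨ p1)
  [∨I₁] p3 ⊢ (p3 ∨ p0)
    [Ax] p3 ⊢ p3

Result: YES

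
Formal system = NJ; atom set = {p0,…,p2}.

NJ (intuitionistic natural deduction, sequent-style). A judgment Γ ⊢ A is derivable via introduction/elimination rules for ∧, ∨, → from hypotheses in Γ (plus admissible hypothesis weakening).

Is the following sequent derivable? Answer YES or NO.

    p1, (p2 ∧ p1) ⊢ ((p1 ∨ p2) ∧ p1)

Proof tree:
[Wk] p1, (p2 ∧ p1) ⊢ ((p1 ∨ p2) ∧ p1)
  [∧I] p1 ⊢ ((p1 ∨ p2) ∧ p1)
    [∨I₁] p1 ⊢ (p1 ∨ p2)
      [Ax] p1 ⊢ p1
    [Ax] p1 ⊢ p1

Result: YES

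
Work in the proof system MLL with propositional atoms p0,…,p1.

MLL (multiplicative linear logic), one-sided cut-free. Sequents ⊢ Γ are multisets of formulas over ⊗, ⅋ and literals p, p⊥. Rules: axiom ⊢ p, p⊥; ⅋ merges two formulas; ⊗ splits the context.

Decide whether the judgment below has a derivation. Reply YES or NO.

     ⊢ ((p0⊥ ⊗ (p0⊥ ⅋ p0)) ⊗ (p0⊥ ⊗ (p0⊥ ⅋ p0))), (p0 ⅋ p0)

Proof tree:
[⅋]  ⊢ ((p0⊥ ⊗ (p0⊥ ⅋ p0)) ⊗ (p0⊥ ⊗ (p0⊥ ⅋ p0))), (p0 ⅋ p0)
  [⊗]  ⊢ p0, p0, ((p0⊥ ⊗ (p0⊥ ⅋ p0)) ⊗ (p0⊥ ⊗ (p0⊥ ⅋ p0)))
    [⊗]  ⊢ p0, (p0⊥ ⊗ (p0⊥ ⅋ p0))
      [Ax]  ⊢ p0, p0⊥
      [⅋]  ⊢ (p0⊥ ⅋ p0)
        [Ax]  ⊢ p0, p0⊥
    [⊗]  ⊢ p0, (p0⊥ ⊗ (p0⊥ ⅋ p0))
      [Ax]  ⊢ p0, p0⊥
      [⅋]  ⊢ (p0⊥ ⅋ p0)
        [Ax]  ⊢ p0, p0⊥

Result: YES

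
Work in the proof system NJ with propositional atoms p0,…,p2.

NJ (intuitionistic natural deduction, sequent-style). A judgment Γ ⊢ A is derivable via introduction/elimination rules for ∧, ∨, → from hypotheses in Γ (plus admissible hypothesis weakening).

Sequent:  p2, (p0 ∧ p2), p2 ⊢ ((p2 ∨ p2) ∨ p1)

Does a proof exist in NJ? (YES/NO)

Derivation trace:
[∨I₁] p2, (p0 ∧ p2), p2 ⊢ ((p2 ∨ p2) ∨ p1)
  [Wk] p2, (p0 ∧ p2), p2 ⊢ (p2 ∨ p2)
    [Wk] p2, (p0 ∧ p2) ⊢ (p2 ∨ p2)
      [∨I₁] p2 ⊢ (p2 ∨ p2)
        [Ax] p2 ⊢ p2

Result: YES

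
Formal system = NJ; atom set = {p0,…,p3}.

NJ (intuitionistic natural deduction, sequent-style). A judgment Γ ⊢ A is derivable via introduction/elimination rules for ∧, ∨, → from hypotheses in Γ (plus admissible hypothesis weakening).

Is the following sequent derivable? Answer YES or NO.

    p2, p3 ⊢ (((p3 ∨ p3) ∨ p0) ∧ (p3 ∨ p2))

Proof tree:
[∧I] p2, p3 ⊢ (((p3 ∨ p3) ∨ p0) ∧ (p3 ∨ p2))
  [∨I₁] p3 ⊢ ((p3 ∨ p3) ∨ p0)
    [∨I₂] p3 ⊢ (p3 ∨ p3)
      [Ax] p3 ⊢ p3
  [∨I₂] p2 ⊢ (p3 ∨ p2)
    [Ax] p2 ⊢ p2

Result: YES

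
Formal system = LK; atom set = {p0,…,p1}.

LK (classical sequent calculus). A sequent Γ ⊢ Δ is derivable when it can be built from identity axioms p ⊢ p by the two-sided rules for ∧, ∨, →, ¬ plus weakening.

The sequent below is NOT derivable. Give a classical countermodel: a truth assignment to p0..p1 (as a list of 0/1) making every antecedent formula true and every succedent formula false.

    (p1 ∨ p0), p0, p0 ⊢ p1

Search for a countermodel by truth-table:
  v=00: Γ:[(p1 ∨ p0)=F, p0=F, p0=F] Δ:[p1=F] refutes=False
  v=01: Γ:[(p1 ∨ p0)=T, p0=F, p0=F] Δ:[p1=T] refutes=False
  v=10: Γ:[(p1 ∨ p0)=T, p0=T, p0=T] Δ:[p1=F] refutes=True  ← countermodel

Result: [1, 0]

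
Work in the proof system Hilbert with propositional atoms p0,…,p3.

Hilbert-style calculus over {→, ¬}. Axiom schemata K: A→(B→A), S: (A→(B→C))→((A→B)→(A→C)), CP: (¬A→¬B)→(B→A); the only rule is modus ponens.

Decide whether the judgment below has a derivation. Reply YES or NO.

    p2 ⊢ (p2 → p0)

Truth-table refutation:
  v=0000: Γ:[p2=F] Δ:[(p2 → p0)=T] refutes=False
  v=0001: Γ:[p2=F] Δ:[(p2 → p0)=T] refutes=False
  v=0010: Γ:[p2=T] Δ:[(p2 → p0)=F] refutes=True  ← countermodel

Result: NO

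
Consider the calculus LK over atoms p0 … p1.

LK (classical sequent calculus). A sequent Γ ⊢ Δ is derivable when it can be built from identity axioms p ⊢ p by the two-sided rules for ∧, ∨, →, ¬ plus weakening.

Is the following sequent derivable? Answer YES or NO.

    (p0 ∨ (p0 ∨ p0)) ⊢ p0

Derivation trace:
[∨L] (p0 ∨ (p0 ∨ p0)) ⊢ p0
  [Ax] p0 ⊢ p0
  [WR] (p0 ∨ p0) ⊢ p0, p0
    [∨L] (p0 ∨ p0) ⊢ p0
      [Ax] p0 ⊢ p0
      [Ax] p0 ⊢ p0

Result: YES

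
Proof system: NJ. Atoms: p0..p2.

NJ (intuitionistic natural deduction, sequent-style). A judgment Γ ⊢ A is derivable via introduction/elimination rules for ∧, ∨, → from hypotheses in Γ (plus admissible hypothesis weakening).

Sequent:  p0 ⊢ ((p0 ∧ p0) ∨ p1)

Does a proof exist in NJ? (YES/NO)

Derivation (root first):
[∨I₁] p0 ⊢ ((p0 ∧ p0) ∨ p1)
  [∧I] p0 ⊢ (p0 ∧ p0)
    [Ax] p0 ⊢ p0
    [Ax] p0 ⊢ p0

Result: YES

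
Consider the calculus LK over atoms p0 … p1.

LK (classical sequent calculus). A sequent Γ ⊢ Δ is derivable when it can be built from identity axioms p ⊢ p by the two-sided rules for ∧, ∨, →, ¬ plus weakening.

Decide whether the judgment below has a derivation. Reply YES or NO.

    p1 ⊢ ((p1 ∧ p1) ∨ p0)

Proof tree:
[∨R] p1 ⊢ ((p1 ∧ p1) ∨ p0)
  [WR] p1 ⊢ (p1 ∧ p1), p0
    [∧R] p1 ⊢ (p1 ∧ p1)
      [Ax] p1 ⊢ p1
      [Ax] p1 ⊢ p1

Result: YES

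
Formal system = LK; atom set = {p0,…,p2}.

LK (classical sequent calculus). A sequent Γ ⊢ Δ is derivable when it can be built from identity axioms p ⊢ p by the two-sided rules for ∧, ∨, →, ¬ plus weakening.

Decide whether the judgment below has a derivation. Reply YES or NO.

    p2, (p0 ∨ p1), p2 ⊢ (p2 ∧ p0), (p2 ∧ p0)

Truth-table refutation:
  v=000: Γ:[p2=F, (p0 ∨ p1)=F, p2=F] Δ:[(p2 ∧ p0)=F, (p2 ∧ p0)=F] refutes=False
  v=001: Γ:[p2=T, (p0 ∨ p1)=F, p2=T] Δ:[(p2 ∧ p0)=F, (p2 ∧ p0)=F] refutes=False
  v=010: Γ:[p2=F, (p0 ∨ p1)=T, p2=F] Δ:[(p2 ∧ p0)=F, (p2 ∧ p0)=F] refutes=False
  v=011: Γ:[p2=T, (p0 ∨ p1)=T, p2=T] Δ:[(p2 ∧ p0)=F, (p2 ∧ p0)=F] refutes=True  ← countermodel

Result: NO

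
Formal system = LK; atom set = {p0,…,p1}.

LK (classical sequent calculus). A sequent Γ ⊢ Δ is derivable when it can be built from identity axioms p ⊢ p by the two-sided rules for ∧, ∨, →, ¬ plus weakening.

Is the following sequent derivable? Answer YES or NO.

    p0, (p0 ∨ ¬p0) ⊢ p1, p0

Proof tree:
[∨L] p0, (p0 ∨ ¬p0) ⊢ p1, p0
  [WR] p0 ⊢ p0, p1
    [Ax] p0 ⊢ p0
  [¬L] p0, ¬p0 ⊢ 
    [Ax] p0 ⊢ p0

Result: YES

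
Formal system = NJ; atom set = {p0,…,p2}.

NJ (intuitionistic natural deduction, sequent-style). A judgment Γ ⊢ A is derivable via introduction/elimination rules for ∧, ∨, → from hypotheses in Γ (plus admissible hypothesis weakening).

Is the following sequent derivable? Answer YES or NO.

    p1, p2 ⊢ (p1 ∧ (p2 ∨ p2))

Derivation trace:
[∧I] p1, p2 ⊢ (p1 ∧ (p2 ∨ p2))
  [Ax] p1 ⊢ p1
  [∨I₂] p2 ⊢ (p2 ∨ p2)
    [Ax] p2 ⊢ p2

Result: YES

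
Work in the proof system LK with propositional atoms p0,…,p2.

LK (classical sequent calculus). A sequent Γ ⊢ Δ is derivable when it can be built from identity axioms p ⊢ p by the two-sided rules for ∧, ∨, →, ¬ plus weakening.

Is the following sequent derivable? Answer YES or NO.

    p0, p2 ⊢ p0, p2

Derivation (root first):
[WR] p0, p2 ⊢ p0, p2
  [WL] p0, p2 ⊢ p0
    [Ax] p0 ⊢ p0

Result: YES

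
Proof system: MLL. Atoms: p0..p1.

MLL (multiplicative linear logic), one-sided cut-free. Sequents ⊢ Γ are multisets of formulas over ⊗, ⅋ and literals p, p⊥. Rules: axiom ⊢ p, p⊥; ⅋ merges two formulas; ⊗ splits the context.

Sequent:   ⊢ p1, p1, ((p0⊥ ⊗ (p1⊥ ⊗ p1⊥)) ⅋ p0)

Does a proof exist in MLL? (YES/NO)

Derivation trace:
[⅋]  ⊢ p1, p1, ((p0⊥ ⊗ (p1⊥ ⊗ p1⊥)) ⅋ p0)
  [⊗]  ⊢ p0, p1, p1, (p0⊥ ⊗ (p1⊥ ⊗ p1⊥))
    [Ax]  ⊢ p0, p0⊥
    [⊗]  ⊢ p1, p1, (p1⊥ ⊗ p1⊥)
      [Ax]  ⊢ p1, p1⊥
      [Ax]  ⊢ p1, p1⊥

Result: YES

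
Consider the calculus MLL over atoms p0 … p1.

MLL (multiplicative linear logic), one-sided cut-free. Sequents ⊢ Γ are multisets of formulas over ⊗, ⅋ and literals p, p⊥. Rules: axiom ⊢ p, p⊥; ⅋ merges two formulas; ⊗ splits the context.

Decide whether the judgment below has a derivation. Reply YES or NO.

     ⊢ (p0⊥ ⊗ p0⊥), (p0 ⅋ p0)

Proof tree:
[⅋]  ⊢ (p0⊥ ⊗ p0⊥), (p0 ⅋ p0)
  [⊗]  ⊢ p0, p0, (p0⊥ ⊗ p0⊥)
    [Ax]  ⊢ p0, p0⊥
    [Ax]  ⊢ p0, p0⊥

Result: YES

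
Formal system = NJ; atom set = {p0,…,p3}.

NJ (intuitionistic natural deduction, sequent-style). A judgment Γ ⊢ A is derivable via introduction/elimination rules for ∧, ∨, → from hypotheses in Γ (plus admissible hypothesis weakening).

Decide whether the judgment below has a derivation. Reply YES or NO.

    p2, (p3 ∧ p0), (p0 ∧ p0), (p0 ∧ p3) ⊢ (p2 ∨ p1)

Proof tree:
[Wk] p2, (p3 ∧ p0), (p0 ∧ p0), (p0 ∧ p3) ⊢ (p2 ∨ p1)
  [∨I₁] p2, (p3 ∧ p0), (p0 ∧ p0) ⊢ (p2 ∨ p1)
    [Wk] p2, (p3 ∧ p0), (p0 ∧ p0) ⊢ p2
      [Wk] p2, (p3 ∧ p0) ⊢ p2
        [Ax] p2 ⊢ p2

Result: YES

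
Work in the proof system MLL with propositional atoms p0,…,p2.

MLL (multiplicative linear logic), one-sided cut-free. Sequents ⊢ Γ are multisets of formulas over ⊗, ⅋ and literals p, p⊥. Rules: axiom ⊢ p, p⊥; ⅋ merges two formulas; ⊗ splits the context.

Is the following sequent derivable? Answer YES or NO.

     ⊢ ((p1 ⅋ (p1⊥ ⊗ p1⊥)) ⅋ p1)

Proof tree:
[⅋]  ⊢ ((p1 ⅋ (p1⊥ ⊗ p1⊥)) ⅋ p1)
  [⅋]  ⊢ p1, (p1 ⅋ (p1⊥ ⊗ p1⊥))
    [⊗]  ⊢ p1, p1, (p1⊥ ⊗ p1⊥)
      [Ax]  ⊢ p1, p1⊥
      [Ax]  ⊢ p1, p1⊥

Result: YES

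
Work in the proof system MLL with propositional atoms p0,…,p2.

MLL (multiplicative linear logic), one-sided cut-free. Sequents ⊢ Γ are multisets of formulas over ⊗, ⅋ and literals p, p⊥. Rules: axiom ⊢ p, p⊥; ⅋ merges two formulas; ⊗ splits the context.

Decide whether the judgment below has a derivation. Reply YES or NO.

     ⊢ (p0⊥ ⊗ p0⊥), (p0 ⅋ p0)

Derivation trace:
[⅋]  ⊢ (p0⊥ ⊗ p0⊥), (p0 ⅋ p0)
  [⊗]  ⊢ p0, p0, (p0⊥ ⊗ p0⊥)
    [Ax]  ⊢ p0, p0⊥
    [Ax]  ⊢ p0, p0⊥

Result: YES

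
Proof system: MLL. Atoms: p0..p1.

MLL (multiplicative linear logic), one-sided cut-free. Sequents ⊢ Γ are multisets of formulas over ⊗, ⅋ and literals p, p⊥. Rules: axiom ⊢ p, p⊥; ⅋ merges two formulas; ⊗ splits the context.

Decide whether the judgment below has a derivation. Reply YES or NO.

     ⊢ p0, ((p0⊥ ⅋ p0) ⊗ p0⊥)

Derivation trace:
[⊗]  ⊢ p0, ((p0⊥ ⅋ p0) ⊗ p0⊥)
  [⅋]  ⊢ (p0⊥ ⅋ p0)
    [Ax]  ⊢ p0, p0⊥
  [Ax]  ⊢ p0, p0⊥

Result: YES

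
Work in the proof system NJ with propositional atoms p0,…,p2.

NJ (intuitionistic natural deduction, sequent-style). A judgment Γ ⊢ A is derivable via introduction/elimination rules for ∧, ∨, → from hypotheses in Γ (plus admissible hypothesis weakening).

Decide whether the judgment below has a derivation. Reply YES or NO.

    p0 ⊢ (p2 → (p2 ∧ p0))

Proof tree:
[→I] p0 ⊢ (p2 → (p2 ∧ p0))
  [∧I] p2, p0 ⊢ (p2 ∧ p0)
    [Ax] p2 ⊢ p2
    [Ax] p0 ⊢ p0

Result: YES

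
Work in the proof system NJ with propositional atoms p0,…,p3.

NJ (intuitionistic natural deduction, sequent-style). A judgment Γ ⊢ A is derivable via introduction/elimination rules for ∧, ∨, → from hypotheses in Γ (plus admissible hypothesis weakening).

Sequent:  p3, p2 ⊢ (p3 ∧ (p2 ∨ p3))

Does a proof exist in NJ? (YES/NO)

Proof tree:
[Wk] p3, p2 ⊢ (p3 ∧ (p2 ∨ p3))
  [∧I] p3 ⊢ (p3 ∧ (p2 ∨ p3))
    [Ax] p3 ⊢ p3
    [∨I₂] p3 ⊢ (p2 ∨ p3)
      [Ax] p3 ⊢ p3

Result: YES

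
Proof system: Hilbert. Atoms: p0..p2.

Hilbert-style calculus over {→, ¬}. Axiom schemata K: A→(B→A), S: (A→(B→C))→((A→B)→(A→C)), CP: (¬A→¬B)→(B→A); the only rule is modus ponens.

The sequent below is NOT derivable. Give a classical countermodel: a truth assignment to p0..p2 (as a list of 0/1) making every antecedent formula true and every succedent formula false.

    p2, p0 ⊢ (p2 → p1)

Enumerate valuations to refute Γ ⊢ Δ:
  v=000: Γ:[p2=F, p0=F] Δ:[(p2 → p1)=T] refutes=False
  v=001: Γ:[p2=T, p0=F] Δ:[(p2 → p1)=F] refutes=False
  v=010: Γ:[p2=F, p0=F] Δ:[(p2 → p1)=T] refutes=False
  v=011: Γ:[p2=T, p0=F] Δ:[(p2 → p1)=T] refutes=False
  v=100: Γ:[p2=F, p0=T] Δ:[(p2 → p1)=T] refutes=False
  v=101: Γ:[p2=T, p0=T] Δ:[(p2 → p1)=F] refutes=True  ← countermodel

Result: [1, 0, 1]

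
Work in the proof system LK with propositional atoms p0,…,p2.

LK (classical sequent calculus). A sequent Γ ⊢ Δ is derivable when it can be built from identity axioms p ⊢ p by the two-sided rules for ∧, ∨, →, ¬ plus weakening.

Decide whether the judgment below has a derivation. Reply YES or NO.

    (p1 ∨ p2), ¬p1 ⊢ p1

Search for a countermodel by truth-table:
  v=000: Γ:[(p1 ∨ p2)=F, ¬p1=T] Δ:[p1=F] refutes=False
  v=001: Γ:[(p1 ∨ p2)=T, ¬p1=T] Δ:[p1=F] refutes=True  ← countermodel

Result: NO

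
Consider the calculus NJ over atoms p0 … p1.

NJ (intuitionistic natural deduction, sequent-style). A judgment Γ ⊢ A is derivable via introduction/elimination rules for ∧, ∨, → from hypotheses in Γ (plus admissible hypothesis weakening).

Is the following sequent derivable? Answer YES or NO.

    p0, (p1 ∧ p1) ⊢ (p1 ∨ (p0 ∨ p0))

Proof tree:
[∨I₂] p0, (p1 ∧ p1) ⊢ (p1 ∨ (p0 ∨ p0))
  [Wk] p0, (p1 ∧ p1) ⊢ (p0 ∨ p0)
    [∨I₁] p0 ⊢ (p0 ∨ p0)
      [Ax] p0 ⊢ p0

Result: YES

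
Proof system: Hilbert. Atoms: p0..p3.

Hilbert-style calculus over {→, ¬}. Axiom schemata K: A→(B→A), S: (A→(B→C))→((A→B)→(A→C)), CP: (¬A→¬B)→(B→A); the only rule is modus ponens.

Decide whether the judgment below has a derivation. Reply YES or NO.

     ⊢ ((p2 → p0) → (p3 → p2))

Truth-table refutation:
  v=0000: Γ:[] Δ:[((p2 → p0) → (p3 → p2))=T] refutes=False
  v=0001: Γ:[] Δ:[((p2 → p0) → (p3 → p2))=F] refutes=True  ← countermodel

Result: NO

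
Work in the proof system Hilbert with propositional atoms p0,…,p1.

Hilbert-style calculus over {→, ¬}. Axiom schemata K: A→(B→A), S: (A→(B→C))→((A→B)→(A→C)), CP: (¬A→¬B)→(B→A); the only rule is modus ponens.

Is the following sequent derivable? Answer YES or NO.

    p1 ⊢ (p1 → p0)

Truth-table refutation:
  v=00: Γ:[p1=F] Δ:[(p1 → p0)=T] refutes=False
  v=01: Γ:[p1=T] Δ:[(p1 → p0)=F] refutes=True  ← countermodel

Result: NO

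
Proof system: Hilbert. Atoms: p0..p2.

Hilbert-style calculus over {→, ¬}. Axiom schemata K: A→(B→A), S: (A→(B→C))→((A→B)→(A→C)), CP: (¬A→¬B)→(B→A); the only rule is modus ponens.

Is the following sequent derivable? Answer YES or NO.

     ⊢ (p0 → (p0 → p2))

Truth-table refutation:
  v=000: Γ:[] Δ:[(p0 → (p0 → p2))=T] refutes=False
  v=001: Γ:[] Δ:[(p0 → (p0 → p2))=T] refutes=False
  v=010: Γ:[] Δ:[(p0 → (p0 → p2))=T] refutes=False
  v=011: Γ:[] Δ:[(p0 → (p0 → p2))=T] refutes=False
  v=100: Γ:[] Δ:[(p0 → (p0 → p2))=F] refutes=True  ← countermodel

Result: NO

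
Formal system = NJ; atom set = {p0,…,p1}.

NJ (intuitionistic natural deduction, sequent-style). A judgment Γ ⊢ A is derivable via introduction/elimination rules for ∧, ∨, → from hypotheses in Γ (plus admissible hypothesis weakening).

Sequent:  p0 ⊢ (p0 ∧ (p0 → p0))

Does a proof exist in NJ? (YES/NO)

Derivation (root first):
[∧I] p0 ⊢ (p0 ∧ (p0 → p0))
  [Ax] p0 ⊢ p0
  [→I]  ⊢ (p0 → p0)
    [Ax] p0 ⊢ p0

Result: YES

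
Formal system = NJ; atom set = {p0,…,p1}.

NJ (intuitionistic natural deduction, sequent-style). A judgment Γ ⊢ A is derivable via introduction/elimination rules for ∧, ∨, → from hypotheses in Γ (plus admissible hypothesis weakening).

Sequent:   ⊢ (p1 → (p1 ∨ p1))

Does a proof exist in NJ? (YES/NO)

Derivation (root first):
[→I]  ⊢ (p1 → (p1 ∨ p1))
  [∨I₁] p1 ⊢ (p1 ∨ p1)
    [Ax] p1 ⊢ p1

Result: YES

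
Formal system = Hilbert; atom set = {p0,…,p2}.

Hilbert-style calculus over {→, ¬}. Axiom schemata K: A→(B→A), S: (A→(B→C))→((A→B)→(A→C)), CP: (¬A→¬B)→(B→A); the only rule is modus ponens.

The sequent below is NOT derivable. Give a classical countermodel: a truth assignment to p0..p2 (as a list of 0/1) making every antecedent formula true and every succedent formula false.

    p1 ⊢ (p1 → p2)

Enumerate valuations to refute Γ ⊢ Δ:
  v=000: Γ:[p1=F] Δ:[(p1 → p2)=T] refutes=False
  v=001: Γ:[p1=F] Δ:[(p1 → p2)=T] refutes=False
  v=010: Γ:[p1=T] Δ:[(p1 → p2)=F] refutes=True  ← countermodel

Result: [0, 1, 0]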